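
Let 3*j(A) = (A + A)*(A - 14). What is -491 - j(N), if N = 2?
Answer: -475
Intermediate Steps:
j(A) = 2*A*(-14 + A)/3 (j(A) = ((A + A)*(A - 14))/3 = ((2*A)*(-14 + A))/3 = (2*A*(-14 + A))/3 = 2*A*(-14 + A)/3)
-491 - j(N) = -491 - 2*2*(-14 + 2)/3 = -491 - 2*2*(-12)/3 = -491 - 1*(-16) = -491 + 16 = -475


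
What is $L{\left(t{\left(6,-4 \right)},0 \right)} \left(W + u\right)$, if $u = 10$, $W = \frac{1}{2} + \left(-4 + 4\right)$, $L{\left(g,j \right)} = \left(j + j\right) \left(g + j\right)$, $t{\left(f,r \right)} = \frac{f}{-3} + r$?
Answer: $0$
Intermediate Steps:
$t{\left(f,r \right)} = r - \frac{f}{3}$ ($t{\left(f,r \right)} = f \left(- \frac{1}{3}\right) + r = - \frac{f}{3} + r = r - \frac{f}{3}$)
$L{\left(g,j \right)} = 2 j \left(g + j\right)$
$W = \frac{1}{2}$ ($W = \frac{1}{2} + 0 = \frac{1}{2} \approx 0.5$)
$L{\left(t{\left(6,-4 \right)},0 \right)} \left(W + u\right) = 2 \cdot 0 \left(\left(-4 - 2\right) + 0\right) \left(\frac{1}{2} + 10\right) = 2 \cdot 0 \left(\left(-4 - 2\right) + 0\right) \frac{21}{2} = 2 \cdot 0 \left(-6 + 0\right) \frac{21}{2} = 2 \cdot 0 \left(-6\right) \frac{21}{2} = 0 \cdot \frac{21}{2} = 0$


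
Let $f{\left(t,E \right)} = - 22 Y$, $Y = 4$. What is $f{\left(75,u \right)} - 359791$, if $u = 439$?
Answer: $-359879$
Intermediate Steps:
$f{\left(t,E \right)} = -88$ ($f{\left(t,E \right)} = \left(-22\right) 4 = -88$)
$f{\left(75,u \right)} - 359791 = -88 - 359791 = -359879$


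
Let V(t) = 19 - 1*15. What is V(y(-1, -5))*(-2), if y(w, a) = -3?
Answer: -8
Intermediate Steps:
V(t) = 4 (V(t) = 19 - 15 = 4)
V(y(-1, -5))*(-2) = 4*(-2) = -8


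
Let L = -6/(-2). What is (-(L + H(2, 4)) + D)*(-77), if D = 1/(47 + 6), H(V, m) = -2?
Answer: 4004/53 ≈ 75.547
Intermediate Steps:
L = 3 (L = -6*(-1/2) = 3)
D = 1/53 ≈ 0.018868
(-(L + H(2, 4)) + D)*(-77) = (-(3 - 2) + 1/53)*(-77) = (-1*1 + 1/53)*(-77) = (-1 + 1/53)*(-77) = -52/53*(-77) = 4004/53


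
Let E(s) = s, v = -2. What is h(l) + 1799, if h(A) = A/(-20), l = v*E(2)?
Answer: 8996/5 ≈ 1799.2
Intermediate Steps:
l = -4 (l = -2*2 = -4)
h(A) = -A/20 (h(A) = A*(-1/20) = -A/20)
h(l) + 1799 = -1/20*(-4) + 1799 = ⅕ + 1799 = 8996/5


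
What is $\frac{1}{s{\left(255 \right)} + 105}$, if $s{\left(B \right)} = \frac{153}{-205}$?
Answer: $\frac{205}{21372} \approx 0.009592$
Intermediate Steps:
$s{\left(B \right)} = - \frac{153}{205}$ ($s{\left(B \right)} = 153 \left(- \frac{1}{205}\right) = - \frac{153}{205}$)
$\frac{1}{s{\left(255 \right)} + 105} = \frac{1}{- \frac{153}{205} + 105} = \frac{1}{\frac{21372}{205}} = \frac{205}{21372}$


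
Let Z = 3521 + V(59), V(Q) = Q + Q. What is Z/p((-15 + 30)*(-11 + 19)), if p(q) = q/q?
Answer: 3639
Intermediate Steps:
V(Q) = 2*Q
Z = 3639 (Z = 3521 + 2*59 = 3521 + 118 = 3639)
p(q) = 1
Z/p((-15 + 30)*(-11 + 19)) = 3639/1 = 3639*1 = 3639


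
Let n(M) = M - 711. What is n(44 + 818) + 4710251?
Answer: 4710402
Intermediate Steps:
n(M) = -711 + M
n(44 + 818) + 4710251 = (-711 + (44 + 818)) + 4710251 = (-711 + 862) + 4710251 = 151 + 4710251 = 4710402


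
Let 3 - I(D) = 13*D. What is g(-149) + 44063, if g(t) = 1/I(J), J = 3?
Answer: 1586267/36 ≈ 44063.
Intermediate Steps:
I(D) = 3 - 13*D
g(t) = -1/36 (g(t) = 1/(3 - 13*3) = 1/(3 - 39) = 1/(-36) = -1/36)
g(-149) + 44063 = -1/36 + 44063 = 1586267/36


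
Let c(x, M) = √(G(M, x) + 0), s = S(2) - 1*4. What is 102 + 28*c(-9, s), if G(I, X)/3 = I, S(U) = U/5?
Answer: 102 + 84*I*√30/5 ≈ 102.0 + 92.017*I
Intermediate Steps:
S(U) = U/5 (S(U) = U*(⅕) = U/5)
G(I, X) = 3*I
s = -18/5 (s = (⅕)*2 - 1*4 = ⅖ - 4 = -18/5 ≈ -3.6000)
c(x, M) = √3*√M (c(x, M) = √(3*M + 0) = √(3*M) = √3*√M)
102 + 28*c(-9, s) = 102 + 28*(√3*√(-18/5)) = 102 + 28*(√3*(3*I*√10/5)) = 102 + 28*(3*I*√30/5) = 102 + 84*I*√30/5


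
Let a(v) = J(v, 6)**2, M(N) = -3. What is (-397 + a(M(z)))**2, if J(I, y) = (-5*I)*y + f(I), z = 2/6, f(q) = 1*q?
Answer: 51437584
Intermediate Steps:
f(q) = q
z = 1/3 (z = 2*(1/6) = 1/3 ≈ 0.33333)
J(I, y) = I - 5*I*y (J(I, y) = (-5*I)*y + I = -5*I*y + I = I - 5*I*y)
a(v) = 841*v**2 (a(v) = (v*(1 - 5*6))**2 = (v*(1 - 30))**2 = (v*(-29))**2 = (-29*v)**2 = 841*v**2)
(-397 + a(M(z)))**2 = (-397 + 841*(-3)**2)**2 = (-397 + 841*9)**2 = (-397 + 7569)**2 = 7172**2 = 51437584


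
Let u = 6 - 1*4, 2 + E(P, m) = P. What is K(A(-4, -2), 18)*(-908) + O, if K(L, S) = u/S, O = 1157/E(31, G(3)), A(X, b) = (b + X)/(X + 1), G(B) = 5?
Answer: -15919/261 ≈ -60.992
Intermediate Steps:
E(P, m) = -2 + P
A(X, b) = (X + b)/(1 + X)
u = 2 (u = 6 - 4 = 2)
O = 1157/29 (O = 1157/(-2 + 31) = 1157/29 ≈ 39.897)
K(L, S) = 2/S
K(A(-4, -2), 18)*(-908) + O = (2/18)*(-908) + 1157/29 = (2*(1/18))*(-908) + 1157/29 = (⅑)*(-908) + 1157/29 = -908/9 + 1157/29 = -15919/261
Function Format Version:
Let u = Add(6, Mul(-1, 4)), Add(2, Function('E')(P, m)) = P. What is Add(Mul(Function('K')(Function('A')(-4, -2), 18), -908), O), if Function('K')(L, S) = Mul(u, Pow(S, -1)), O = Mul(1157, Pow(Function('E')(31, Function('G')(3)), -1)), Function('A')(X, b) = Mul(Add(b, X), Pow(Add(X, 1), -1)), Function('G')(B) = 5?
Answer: Rational(-15919, 261) ≈ -60.992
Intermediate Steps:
Function('E')(P, m) = Add(-2, P)
Function('A')(X, b) = Mul(Pow(Add(1, X), -1), Add(X, b)) (Function('A')(X, b) = Mul(Add(X, b), Pow(Add(1, X), -1)) = Mul(Pow(Add(1, X), -1), Add(X, b)))
u = 2 (u = Add(6, -4) = 2)
O = Rational(1157, 29) (O = Mul(1157, Pow(Add(-2, 31), -1)) = Mul(1157, Pow(29, -1)) = Mul(1157, Rational(1, 29)) = Rational(1157, 29) ≈ 39.897)
Function('K')(L, S) = Mul(2, Pow(S, -1))
Add(Mul(Function('K')(Function('A')(-4, -2), 18), -908), O) = Add(Mul(Mul(2, Pow(18, -1)), -908), Rational(1157, 29)) = Add(Mul(Mul(2, Rational(1, 18)), -908), Rational(1157, 29)) = Add(Mul(Rational(1, 9), -908), Rational(1157, 29)) = Add(Rational(-908, 9), Rational(1157, 29)) = Rational(-15919, 261)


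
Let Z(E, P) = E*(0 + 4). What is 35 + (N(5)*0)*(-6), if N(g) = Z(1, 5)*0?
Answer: 35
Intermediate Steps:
Z(E, P) = 4*E (Z(E, P) = E*4 = 4*E)
N(g) = 0 (N(g) = (4*1)*0 = 4*0 = 0)
35 + (N(5)*0)*(-6) = 35 + (0*0)*(-6) = 35 + 0*(-6) = 35 + 0 = 35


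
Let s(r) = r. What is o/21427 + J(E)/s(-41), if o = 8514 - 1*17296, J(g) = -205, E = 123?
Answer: 98353/21427 ≈ 4.5901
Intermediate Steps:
o = -8782 (o = 8514 - 17296 = -8782)
o/21427 + J(E)/s(-41) = -8782/21427 - 205/(-41) = -8782*1/21427 - 205*(-1/41) = -8782/21427 + 5 = 98353/21427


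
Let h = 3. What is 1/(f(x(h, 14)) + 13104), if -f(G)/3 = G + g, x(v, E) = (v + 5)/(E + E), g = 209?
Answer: 7/87333 ≈ 8.0153e-5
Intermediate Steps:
x(v, E) = (5 + v)/(2*E) (x(v, E) = (5 + v)/((2*E)) = (5 + v)*(1/(2*E)) = (5 + v)/(2*E))
f(G) = -627 - 3*G (f(G) = -3*(G + 209) = -3*(209 + G) = -627 - 3*G)
1/(f(x(h, 14)) + 13104) = 1/((-627 - 3*(5 + 3)/(2*14)) + 13104) = 1/((-627 - 3*8/(2*14)) + 13104) = 1/((-627 - 3*2/7) + 13104) = 1/((-627 - 6/7) + 13104) = 1/(-4395/7 + 13104) = 1/(87333/7) = 7/87333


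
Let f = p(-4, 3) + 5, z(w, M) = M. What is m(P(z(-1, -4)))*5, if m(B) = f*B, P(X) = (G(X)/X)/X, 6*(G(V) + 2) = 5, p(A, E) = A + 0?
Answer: -35/96 ≈ -0.36458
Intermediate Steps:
p(A, E) = A
G(V) = -7/6 (G(V) = -2 + (⅙)*5 = -2 + ⅚ = -7/6)
P(X) = -7/(6*X²) (P(X) = (-7/(6*X))/X = -7/(6*X²))
f = 1 (f = -4 + 5 = 1)
m(B) = B (m(B) = 1*B = B)
m(P(z(-1, -4)))*5 = -7/6/(-4)²*5 = -7/6*1/16*5 = -7/96*5 = -35/96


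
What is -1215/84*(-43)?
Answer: 17415/28 ≈ 621.96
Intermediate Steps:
-1215/84*(-43) = -81*5/28*(-43) = -405/28*(-43) = 17415/28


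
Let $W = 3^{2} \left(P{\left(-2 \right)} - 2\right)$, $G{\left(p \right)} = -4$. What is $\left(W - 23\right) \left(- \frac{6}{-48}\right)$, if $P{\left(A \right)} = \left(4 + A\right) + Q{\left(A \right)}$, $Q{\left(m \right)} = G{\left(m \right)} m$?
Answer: $\frac{49}{8} \approx 6.125$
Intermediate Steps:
$Q{\left(m \right)} = - 4 m$
$P{\left(A \right)} = 4 - 3 A$ ($P{\left(A \right)} = \left(4 + A\right) - 4 A = 4 - 3 A$)
$W = 72$ ($W = 3^{2} \left(\left(4 - -6\right) - 2\right) = 9 \left(\left(4 + 6\right) - 2\right) = 9 \left(10 - 2\right) = 9 \cdot 8 = 72$)
$\left(W - 23\right) \left(- \frac{6}{-48}\right) = \left(72 - 23\right) \left(- \frac{6}{-48}\right) = 49 \left(\left(-6\right) \left(- \frac{1}{48}\right)\right) = 49 \cdot \frac{1}{8} = \frac{49}{8}$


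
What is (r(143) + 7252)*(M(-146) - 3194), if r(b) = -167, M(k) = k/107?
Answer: -2422389840/107 ≈ -2.2639e+7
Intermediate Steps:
M(k) = k/107 (M(k) = k*(1/107) = k/107)
(r(143) + 7252)*(M(-146) - 3194) = (-167 + 7252)*((1/107)*(-146) - 3194) = 7085*(-146/107 - 3194) = 7085*(-341904/107) = -2422389840/107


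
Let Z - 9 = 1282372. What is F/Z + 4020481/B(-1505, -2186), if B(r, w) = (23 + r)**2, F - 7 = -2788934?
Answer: -969598859087/2816524167444 ≈ -0.34425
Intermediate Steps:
F = -2788927 (F = 7 - 2788934 = -2788927)
Z = 1282381 (Z = 9 + 1282372 = 1282381)
F/Z + 4020481/B(-1505, -2186) = -2788927/1282381 + 4020481/((23 - 1505)**2) = -2788927*1/1282381 + 4020481/((-1482)**2) = -2788927/1282381 + 4020481/2196324 = -969598859087/2816524167444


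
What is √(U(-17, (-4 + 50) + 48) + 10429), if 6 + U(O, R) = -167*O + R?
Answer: 6*√371 ≈ 115.57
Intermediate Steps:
U(O, R) = -6 + R - 167*O (U(O, R) = -6 + (-167*O + R) = -6 + (R - 167*O) = -6 + R - 167*O)
√(U(-17, (-4 + 50) + 48) + 10429) = √((-6 + ((-4 + 50) + 48) - 167*(-17)) + 10429) = √((-6 + (46 + 48) + 2839) + 10429) = √((-6 + 94 + 2839) + 10429) = √(2927 + 10429) = √13356 = 6*√371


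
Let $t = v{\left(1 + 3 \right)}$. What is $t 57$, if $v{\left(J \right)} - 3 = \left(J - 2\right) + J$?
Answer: $513$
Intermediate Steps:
$v{\left(J \right)} = 1 + 2 J$ ($v{\left(J \right)} = 3 + \left(\left(J - 2\right) + J\right) = 3 + \left(\left(-2 + J\right) + J\right) = 3 + \left(-2 + 2 J\right) = 1 + 2 J$)
$t = 9$ ($t = 1 + 2 \left(1 + 3\right) = 1 + 2 \cdot 4 = 1 + 8 = 9$)
$t 57 = 9 \cdot 57 = 513$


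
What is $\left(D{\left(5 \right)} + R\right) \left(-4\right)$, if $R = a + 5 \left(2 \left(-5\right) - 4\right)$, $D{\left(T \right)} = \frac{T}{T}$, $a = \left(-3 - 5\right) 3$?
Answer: $372$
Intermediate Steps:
$a = -24$ ($a = \left(-8\right) 3 = -24$)
$D{\left(T \right)} = 1$
$R = -94$ ($R = -24 + 5 \left(2 \left(-5\right) - 4\right) = -24 + 5 \left(-10 - 4\right) = -24 + 5 \left(-14\right) = -24 - 70 = -94$)
$\left(D{\left(5 \right)} + R\right) \left(-4\right) = \left(1 - 94\right) \left(-4\right) = \left(-93\right) \left(-4\right) = 372$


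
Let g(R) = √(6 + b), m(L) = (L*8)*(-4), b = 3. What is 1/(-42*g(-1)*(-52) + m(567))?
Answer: -1/11592 ≈ -8.6266e-5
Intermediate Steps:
m(L) = -32*L (m(L) = (8*L)*(-4) = -32*L)
g(R) = 3 (g(R) = √(6 + 3) = √9 = 3)
1/(-42*g(-1)*(-52) + m(567)) = 1/(-42*3*(-52) - 32*567) = 1/(-126*(-52) - 18144) = 1/(6552 - 18144) = 1/(-11592) = -1/11592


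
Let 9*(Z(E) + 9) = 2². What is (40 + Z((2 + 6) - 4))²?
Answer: 80089/81 ≈ 988.75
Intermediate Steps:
Z(E) = -77/9 (Z(E) = -9 + (⅑)*2² = -9 + (⅑)*4 = -9 + 4/9 = -77/9)
(40 + Z((2 + 6) - 4))² = (40 - 77/9)² = (283/9)² = 80089/81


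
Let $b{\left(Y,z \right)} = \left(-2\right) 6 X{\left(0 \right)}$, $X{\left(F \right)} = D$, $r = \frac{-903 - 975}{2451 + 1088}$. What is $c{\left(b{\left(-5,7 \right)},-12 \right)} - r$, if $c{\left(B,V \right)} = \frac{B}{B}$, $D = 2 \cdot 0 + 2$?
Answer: $\frac{5417}{3539} \approx 1.5307$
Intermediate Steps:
$r = - \frac{1878}{3539} \approx -0.53066$
$D = 2$ ($D = 0 + 2 = 2$)
$X{\left(F \right)} = 2$
$b{\left(Y,z \right)} = -24$ ($b{\left(Y,z \right)} = \left(-2\right) 6 \cdot 2 = \left(-12\right) 2 = -24$)
$c{\left(B,V \right)} = 1$
$c{\left(b{\left(-5,7 \right)},-12 \right)} - r = 1 - - \frac{1878}{3539} = 1 + \frac{1878}{3539} = \frac{5417}{3539}$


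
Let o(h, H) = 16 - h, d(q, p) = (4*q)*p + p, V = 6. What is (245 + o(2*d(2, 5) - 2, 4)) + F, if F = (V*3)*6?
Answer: 281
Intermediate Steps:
d(q, p) = p + 4*p*q (d(q, p) = 4*p*q + p = p + 4*p*q)
F = 108 (F = (6*3)*6 = 18*6 = 108)
(245 + o(2*d(2, 5) - 2, 4)) + F = (245 + (16 - (2*(5*(1 + 4*2)) - 2))) + 108 = (245 + (16 - (2*(5*(1 + 8)) - 2))) + 108 = (245 + (16 - (2*(5*9) - 2))) + 108 = (245 + (16 - (2*45 - 2))) + 108 = (245 + (16 - (90 - 2))) + 108 = (245 + (16 - 1*88)) + 108 = (245 + (16 - 88)) + 108 = (245 - 72) + 108 = 173 + 108 = 281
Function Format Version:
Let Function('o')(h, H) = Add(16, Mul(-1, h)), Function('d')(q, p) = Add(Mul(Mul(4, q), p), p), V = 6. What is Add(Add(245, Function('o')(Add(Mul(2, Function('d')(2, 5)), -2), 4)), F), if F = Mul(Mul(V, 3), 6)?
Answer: 281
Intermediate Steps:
Function('d')(q, p) = Add(p, Mul(4, p, q)) (Function('d')(q, p) = Add(Mul(4, p, q), p) = Add(p, Mul(4, p, q)))
F = 108 (F = Mul(Mul(6, 3), 6) = Mul(18, 6) = 108)
Add(Add(245, Function('o')(Add(Mul(2, Function('d')(2, 5)), -2), 4)), F) = Add(Add(245, Add(16, Mul(-1, Add(Mul(2, Mul(5, Add(1, Mul(4, 2)))), -2)))), 108) = Add(Add(245, Add(16, Mul(-1, Add(Mul(2, Mul(5, Add(1, 8))), -2)))), 108) = Add(Add(245, Add(16, Mul(-1, Add(Mul(2, Mul(5, 9)), -2)))), 108) = Add(Add(245, Add(16, Mul(-1, Add(Mul(2, 45), -2)))), 108) = Add(Add(245, Add(16, Mul(-1, Add(90, -2)))), 108) = Add(Add(245, Add(16, Mul(-1, 88))), 108) = Add(Add(245, Add(16, -88)), 108) = Add(Add(245, -72), 108) = Add(173, 108) = 281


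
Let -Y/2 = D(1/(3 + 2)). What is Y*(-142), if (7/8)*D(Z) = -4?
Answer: -9088/7 ≈ -1298.3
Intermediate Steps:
D(Z) = -32/7 (D(Z) = (8/7)*(-4) = -32/7)
Y = 64/7 (Y = -2*(-32/7) = 64/7 ≈ 9.1429)
Y*(-142) = (64/7)*(-142) = -9088/7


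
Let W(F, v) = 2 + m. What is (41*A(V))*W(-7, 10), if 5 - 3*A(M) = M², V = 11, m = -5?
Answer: 4756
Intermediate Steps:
W(F, v) = -3 (W(F, v) = 2 - 5 = -3)
A(M) = 5/3 - M²/3
(41*A(V))*W(-7, 10) = (41*(5/3 - ⅓*11²))*(-3) = (41*(5/3 - ⅓*121))*(-3) = (41*(5/3 - 121/3))*(-3) = (41*(-116/3))*(-3) = -4756/3*(-3) = 4756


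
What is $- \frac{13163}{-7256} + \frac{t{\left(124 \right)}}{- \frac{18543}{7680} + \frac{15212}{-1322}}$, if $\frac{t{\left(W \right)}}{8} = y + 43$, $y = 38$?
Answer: $- \frac{7646265993917}{170929599256} \approx -44.733$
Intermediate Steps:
$t{\left(W \right)} = 648$ ($t{\left(W \right)} = 8 \left(38 + 43\right) = 8 \cdot 81 = 648$)
$- \frac{13163}{-7256} + \frac{t{\left(124 \right)}}{- \frac{18543}{7680} + \frac{15212}{-1322}} = - \frac{13163}{-7256} + \frac{648}{- \frac{18543}{7680} + \frac{15212}{-1322}} = \left(-13163\right) \left(- \frac{1}{7256}\right) + \frac{648}{\left(-18543\right) \frac{1}{7680} + 15212 \left(- \frac{1}{1322}\right)} = \frac{13163}{7256} + \frac{648}{- \frac{6181}{2560} - \frac{7606}{661}} = \frac{13163}{7256} + \frac{648}{- \frac{23557001}{1692160}} = \frac{13163}{7256} + 648 \left(- \frac{1692160}{23557001}\right) = \frac{13163}{7256} - \frac{1096519680}{23557001} = - \frac{7646265993917}{170929599256}$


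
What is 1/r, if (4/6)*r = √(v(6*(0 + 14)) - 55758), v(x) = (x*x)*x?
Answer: √536946/805419 ≈ 0.00090980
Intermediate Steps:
v(x) = x³ (v(x) = x²*x = x³)
r = 3*√536946/2 (r = 3*√((6*(0 + 14))³ - 55758)/2 = 3*√((6*14)³ - 55758)/2 = 3*√(84³ - 55758)/2 = 3*√(592704 - 55758)/2 = 3*√536946/2 ≈ 1099.1)
1/r = 1/(3*√536946/2) = √536946/805419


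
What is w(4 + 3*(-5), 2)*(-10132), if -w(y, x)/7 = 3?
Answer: 212772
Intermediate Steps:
w(y, x) = -21 (w(y, x) = -7*3 = -21)
w(4 + 3*(-5), 2)*(-10132) = -21*(-10132) = 212772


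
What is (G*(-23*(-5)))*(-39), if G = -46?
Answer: 206310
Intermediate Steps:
(G*(-23*(-5)))*(-39) = -(-1058)*(-5)*(-39) = -46*115*(-39) = -5290*(-39) = 206310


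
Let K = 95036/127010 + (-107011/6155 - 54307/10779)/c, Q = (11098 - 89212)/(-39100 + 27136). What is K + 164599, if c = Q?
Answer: 1805685775482465342127/10970390128703655 ≈ 1.6460e+5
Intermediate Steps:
Q = 13019/1994 (Q = -78114/(-11964) = -78114*(-1/11964) = 13019/1994 ≈ 6.5291)
c = 13019/1994 ≈ 6.5291
K = -29469312027567218/10970390128703655 (K = 95036/127010 + (-107011/6155 - 54307/10779)/(13019/1994) = 95036*(1/127010) + (-107011*1/6155 - 54307*1/10779)*(1994/13019) = 47518/63505 + (-107011/6155 - 54307/10779)*(1994/13019) = 47518/63505 - 1487731154/66344745*1994/13019 = 47518/63505 - 2966535921076/863742235155 = -29469312027567218/10970390128703655 ≈ -2.6863)
K + 164599 = -29469312027567218/10970390128703655 + 164599 = 1805685775482465342127/10970390128703655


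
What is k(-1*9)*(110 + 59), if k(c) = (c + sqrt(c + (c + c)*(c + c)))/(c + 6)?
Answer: 507 - 169*sqrt(35) ≈ -492.82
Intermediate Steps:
k(c) = (c + sqrt(c + 4*c**2))/(6 + c) (k(c) = (c + sqrt(c + (2*c)*(2*c)))/(6 + c) = (c + sqrt(c + 4*c**2))/(6 + c))
k(-1*9)*(110 + 59) = ((-1*9 + sqrt((-1*9)*(1 + 4*(-1*9))))/(6 - 1*9))*(110 + 59) = ((-9 + sqrt(-9*(1 + 4*(-9))))/(6 - 9))*169 = ((-9 + sqrt(-9*(1 - 36)))/(-3))*169 = -(-9 + sqrt(-9*(-35)))/3*169 = -(-9 + sqrt(315))/3*169 = -(-9 + 3*sqrt(35))/3*169 = (3 - sqrt(35))*169 = 507 - 169*sqrt(35)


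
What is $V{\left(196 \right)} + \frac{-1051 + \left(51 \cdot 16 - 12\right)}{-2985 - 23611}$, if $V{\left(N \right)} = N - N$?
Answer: $\frac{247}{26596} \approx 0.0092871$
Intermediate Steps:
$V{\left(N \right)} = 0$
$V{\left(196 \right)} + \frac{-1051 + \left(51 \cdot 16 - 12\right)}{-2985 - 23611} = 0 + \frac{-1051 + \left(51 \cdot 16 - 12\right)}{-2985 - 23611} = 0 + \frac{-1051 + \left(816 - 12\right)}{-26596} = 0 + \left(-1051 + 804\right) \left(- \frac{1}{26596}\right) = 0 - - \frac{247}{26596} = 0 + \frac{247}{26596} = \frac{247}{26596}$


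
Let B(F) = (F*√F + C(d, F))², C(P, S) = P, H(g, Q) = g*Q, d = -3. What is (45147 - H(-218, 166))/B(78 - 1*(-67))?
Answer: 81335/(3 - 145*√145)² ≈ 0.026771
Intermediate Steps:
H(g, Q) = Q*g
B(F) = (-3 + F^(3/2))² (B(F) = (F*√F - 3)² = (F^(3/2) - 3)² = (-3 + F^(3/2))²)
(45147 - H(-218, 166))/B(78 - 1*(-67)) = (45147 - 166*(-218))/((-3 + (78 - 1*(-67))^(3/2))²) = (45147 - 1*(-36188))/((-3 + (78 + 67)^(3/2))²) = (45147 + 36188)/((-3 + 145^(3/2))²) = 81335/((-3 + 145*√145)²) = 81335/(-3 + 145*√145)²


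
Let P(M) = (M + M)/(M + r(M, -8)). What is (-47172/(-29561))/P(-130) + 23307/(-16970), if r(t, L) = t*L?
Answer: -498679881/71664310 ≈ -6.9585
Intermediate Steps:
r(t, L) = L*t
P(M) = -2/7 (P(M) = (M + M)/(M - 8*M) = (2*M)/((-7*M)) = (2*M)*(-1/(7*M)) = -2/7)
(-47172/(-29561))/P(-130) + 23307/(-16970) = (-47172/(-29561))/(-2/7) + 23307/(-16970) = -47172*(-1/29561)*(-7/2) + 23307*(-1/16970) = (47172/29561)*(-7/2) - 23307/16970 = -23586/4223 - 23307/16970 = -498679881/71664310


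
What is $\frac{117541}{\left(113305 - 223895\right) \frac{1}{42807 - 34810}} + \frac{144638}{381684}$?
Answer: $- \frac{44844695784806}{5276304195} \approx -8499.3$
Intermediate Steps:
$\frac{117541}{\left(113305 - 223895\right) \frac{1}{42807 - 34810}} + \frac{144638}{381684} = \frac{117541}{\left(-110590\right) \frac{1}{7997}} + 144638 \cdot \frac{1}{381684} = \frac{117541}{\left(-110590\right) \frac{1}{7997}} + \frac{72319}{190842} = \frac{117541}{- \frac{110590}{7997}} + \frac{72319}{190842} = 117541 \left(- \frac{7997}{110590}\right) + \frac{72319}{190842} = - \frac{939975377}{110590} + \frac{72319}{190842} = - \frac{44844695784806}{5276304195}$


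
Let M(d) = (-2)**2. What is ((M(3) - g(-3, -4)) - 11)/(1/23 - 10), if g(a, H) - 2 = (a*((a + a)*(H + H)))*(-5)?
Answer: 16767/229 ≈ 73.218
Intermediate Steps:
M(d) = 4
g(a, H) = 2 - 20*H*a**2 (g(a, H) = 2 + (a*((a + a)*(H + H)))*(-5) = 2 + (a*((2*a)*(2*H)))*(-5) = 2 + (a*(4*H*a))*(-5) = 2 + (4*H*a**2)*(-5) = 2 - 20*H*a**2)
((M(3) - g(-3, -4)) - 11)/(1/23 - 10) = ((4 - (2 - 20*(-4)*(-3)**2)) - 11)/(1/23 - 10) = ((4 - (2 - 20*(-4)*9)) - 11)/(1/23 - 10) = ((4 - (2 + 720)) - 11)/(-229/23) = -23*((4 - 1*722) - 11)/229 = -23*((4 - 722) - 11)/229 = -23*(-718 - 11)/229 = -23/229*(-729) = 16767/229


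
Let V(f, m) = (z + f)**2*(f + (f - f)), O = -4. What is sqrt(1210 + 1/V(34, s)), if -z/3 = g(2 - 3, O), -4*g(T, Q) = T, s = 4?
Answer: sqrt(6185666546)/2261 ≈ 34.785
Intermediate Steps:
g(T, Q) = -T/4
z = -3/4 (z = -(-3)*(2 - 3)/4 = -(-3)*(-1)/4 = -3*1/4 = -3/4 ≈ -0.75000)
V(f, m) = f*(-3/4 + f)**2 (V(f, m) = (-3/4 + f)**2*(f + (f - f)) = (-3/4 + f)**2*(f + 0) = (-3/4 + f)**2*f = f*(-3/4 + f)**2)
sqrt(1210 + 1/V(34, s)) = sqrt(1210 + 1/((1/16)*34*(-3 + 4*34)**2)) = sqrt(1210 + 1/((1/16)*34*(-3 + 136)**2)) = sqrt(1210 + 1/((1/16)*34*133**2)) = sqrt(1210 + 1/((1/16)*34*17689)) = sqrt(1210 + 1/(300713/8)) = sqrt(1210 + 8/300713) = sqrt(363862738/300713) = sqrt(6185666546)/2261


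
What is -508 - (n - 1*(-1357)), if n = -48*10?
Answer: -1385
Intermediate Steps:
n = -480
-508 - (n - 1*(-1357)) = -508 - (-480 - 1*(-1357)) = -508 - (-480 + 1357) = -508 - 1*877 = -508 - 877 = -1385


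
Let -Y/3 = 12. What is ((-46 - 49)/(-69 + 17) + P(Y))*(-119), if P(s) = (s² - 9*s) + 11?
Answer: -10103933/52 ≈ -1.9431e+5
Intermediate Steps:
Y = -36 (Y = -3*12 = -36)
P(s) = 11 + s² - 9*s
((-46 - 49)/(-69 + 17) + P(Y))*(-119) = ((-46 - 49)/(-69 + 17) + (11 + (-36)² - 9*(-36)))*(-119) = (-95/(-52) + (11 + 1296 + 324))*(-119) = (-95*(-1/52) + 1631)*(-119) = (95/52 + 1631)*(-119) = (84907/52)*(-119) = -10103933/52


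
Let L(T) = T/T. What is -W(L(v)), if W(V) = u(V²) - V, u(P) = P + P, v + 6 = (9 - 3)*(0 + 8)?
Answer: -1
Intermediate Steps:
v = 42 (v = -6 + (9 - 3)*(0 + 8) = -6 + 6*8 = -6 + 48 = 42)
L(T) = 1
u(P) = 2*P
W(V) = -V + 2*V² (W(V) = 2*V² - V = -V + 2*V²)
-W(L(v)) = -(-1 + 2*1) = -(-1 + 2) = -1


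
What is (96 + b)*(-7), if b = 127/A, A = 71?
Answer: -48601/71 ≈ -684.52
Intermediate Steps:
b = 127/71 ≈ 1.7887
(96 + b)*(-7) = (96 + 127/71)*(-7) = (6943/71)*(-7) = -48601/71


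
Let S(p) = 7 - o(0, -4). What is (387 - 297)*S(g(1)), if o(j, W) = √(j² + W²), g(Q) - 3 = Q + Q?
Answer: 270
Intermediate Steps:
g(Q) = 3 + 2*Q (g(Q) = 3 + (Q + Q) = 3 + 2*Q)
o(j, W) = √(W² + j²)
S(p) = 3 (S(p) = 7 - √((-4)² + 0²) = 7 - √(16 + 0) = 7 - √16 = 7 - 1*4 = 7 - 4 = 3)
(387 - 297)*S(g(1)) = (387 - 297)*3 = 90*3 = 270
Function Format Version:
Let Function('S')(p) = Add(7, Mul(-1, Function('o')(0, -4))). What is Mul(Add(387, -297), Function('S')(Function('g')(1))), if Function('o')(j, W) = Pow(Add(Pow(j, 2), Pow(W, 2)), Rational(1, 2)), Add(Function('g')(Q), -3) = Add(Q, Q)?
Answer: 270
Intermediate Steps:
Function('g')(Q) = Add(3, Mul(2, Q)) (Function('g')(Q) = Add(3, Add(Q, Q)) = Add(3, Mul(2, Q)))
Function('o')(j, W) = Pow(Add(Pow(W, 2), Pow(j, 2)), Rational(1, 2))
Function('S')(p) = 3 (Function('S')(p) = Add(7, Mul(-1, Pow(Add(Pow(-4, 2), Pow(0, 2)), Rational(1, 2)))) = Add(7, Mul(-1, Pow(Add(16, 0), Rational(1, 2)))) = Add(7, Mul(-1, Pow(16, Rational(1, 2)))) = Add(7, Mul(-1, 4)) = Add(7, -4) = 3)
Mul(Add(387, -297), Function('S')(Function('g')(1))) = Mul(Add(387, -297), 3) = Mul(90, 3) = 270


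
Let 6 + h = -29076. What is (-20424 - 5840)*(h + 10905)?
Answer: 477400728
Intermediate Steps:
h = -29082 (h = -6 - 29076 = -29082)
(-20424 - 5840)*(h + 10905) = (-20424 - 5840)*(-29082 + 10905) = -26264*(-18177) = 477400728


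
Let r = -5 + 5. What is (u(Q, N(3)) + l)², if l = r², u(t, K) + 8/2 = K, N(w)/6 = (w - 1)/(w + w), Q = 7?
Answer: 4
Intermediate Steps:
N(w) = 3*(-1 + w)/w (N(w) = 6*((w - 1)/(w + w)) = 6*((-1 + w)/((2*w))) = 6*((-1 + w)*(1/(2*w))) = 6*((-1 + w)/(2*w)) = 3*(-1 + w)/w)
r = 0
u(t, K) = -4 + K
l = 0 (l = 0² = 0)
(u(Q, N(3)) + l)² = ((-4 + (3 - 3/3)) + 0)² = ((-4 + (3 - 3*⅓)) + 0)² = ((-4 + (3 - 1)) + 0)² = ((-4 + 2) + 0)² = (-2 + 0)² = (-2)² = 4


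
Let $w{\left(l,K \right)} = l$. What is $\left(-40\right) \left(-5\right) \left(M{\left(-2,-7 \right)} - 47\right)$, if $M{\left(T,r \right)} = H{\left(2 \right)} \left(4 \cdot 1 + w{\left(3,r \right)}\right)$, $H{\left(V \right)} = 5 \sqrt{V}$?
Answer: $-9400 + 7000 \sqrt{2} \approx 499.5$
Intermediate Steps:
$M{\left(T,r \right)} = 35 \sqrt{2}$ ($M{\left(T,r \right)} = 5 \sqrt{2} \left(4 \cdot 1 + 3\right) = 5 \sqrt{2} \left(4 + 3\right) = 5 \sqrt{2} \cdot 7 = 35 \sqrt{2}$)
$\left(-40\right) \left(-5\right) \left(M{\left(-2,-7 \right)} - 47\right) = \left(-40\right) \left(-5\right) \left(35 \sqrt{2} - 47\right) = 200 \left(-47 + 35 \sqrt{2}\right) = -9400 + 7000 \sqrt{2}$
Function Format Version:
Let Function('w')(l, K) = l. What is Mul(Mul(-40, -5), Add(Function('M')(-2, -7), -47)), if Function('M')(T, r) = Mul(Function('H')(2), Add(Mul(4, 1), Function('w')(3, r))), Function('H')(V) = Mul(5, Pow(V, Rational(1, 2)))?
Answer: Add(-9400, Mul(7000, Pow(2, Rational(1, 2)))) ≈ 499.50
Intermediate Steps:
Function('M')(T, r) = Mul(35, Pow(2, Rational(1, 2))) (Function('M')(T, r) = Mul(Mul(5, Pow(2, Rational(1, 2))), Add(Mul(4, 1), 3)) = Mul(Mul(5, Pow(2, Rational(1, 2))), Add(4, 3)) = Mul(Mul(5, Pow(2, Rational(1, 2))), 7) = Mul(35, Pow(2, Rational(1, 2))))
Mul(Mul(-40, -5), Add(Function('M')(-2, -7), -47)) = Mul(Mul(-40, -5), Add(Mul(35, Pow(2, Rational(1, 2))), -47)) = Mul(200, Add(-47, Mul(35, Pow(2, Rational(1, 2))))) = Add(-9400, Mul(7000, Pow(2, Rational(1, 2))))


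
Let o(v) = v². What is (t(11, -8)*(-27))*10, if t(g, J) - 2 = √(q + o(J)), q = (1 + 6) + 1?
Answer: -540 - 1620*√2 ≈ -2831.0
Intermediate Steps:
q = 8 (q = 7 + 1 = 8)
t(g, J) = 2 + √(8 + J²)
(t(11, -8)*(-27))*10 = ((2 + √(8 + (-8)²))*(-27))*10 = ((2 + √(8 + 64))*(-27))*10 = ((2 + √72)*(-27))*10 = ((2 + 6*√2)*(-27))*10 = (-54 - 162*√2)*10 = -540 - 1620*√2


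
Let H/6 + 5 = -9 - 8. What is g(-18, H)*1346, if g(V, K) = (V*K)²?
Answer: 7598676096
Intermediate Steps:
H = -132 (H = -30 + 6*(-9 - 8) = -30 + 6*(-17) = -30 - 102 = -132)
g(V, K) = K²*V² (g(V, K) = (K*V)² = K²*V²)
g(-18, H)*1346 = ((-132)²*(-18)²)*1346 = (17424*324)*1346 = 5645376*1346 = 7598676096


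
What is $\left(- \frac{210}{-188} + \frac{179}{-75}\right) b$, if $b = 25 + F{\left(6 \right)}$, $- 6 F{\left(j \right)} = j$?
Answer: $- \frac{35804}{1175} \approx -30.471$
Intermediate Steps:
$F{\left(j \right)} = - \frac{j}{6}$
$b = 24$ ($b = 25 - 1 = 24$)
$\left(- \frac{210}{-188} + \frac{179}{-75}\right) b = \left(- \frac{210}{-188} + \frac{179}{-75}\right) 24 = \left(\left(-210\right) \left(- \frac{1}{188}\right) + 179 \left(- \frac{1}{75}\right)\right) 24 = \left(\frac{105}{94} - \frac{179}{75}\right) 24 = \left(- \frac{8951}{7050}\right) 24 = - \frac{35804}{1175}$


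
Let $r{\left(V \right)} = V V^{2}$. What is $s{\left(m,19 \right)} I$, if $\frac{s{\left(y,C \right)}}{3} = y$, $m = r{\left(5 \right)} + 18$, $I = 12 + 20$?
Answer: $13728$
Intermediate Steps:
$I = 32$
$r{\left(V \right)} = V^{3}$
$m = 143$ ($m = 5^{3} + 18 = 125 + 18 = 143$)
$s{\left(y,C \right)} = 3 y$
$s{\left(m,19 \right)} I = 3 \cdot 143 \cdot 32 = 429 \cdot 32 = 13728$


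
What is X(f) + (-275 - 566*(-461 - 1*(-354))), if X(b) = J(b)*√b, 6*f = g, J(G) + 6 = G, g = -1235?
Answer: 60287 - 1271*I*√7410/36 ≈ 60287.0 - 3039.1*I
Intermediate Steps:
J(G) = -6 + G
f = -1235/6 (f = (⅙)*(-1235) = -1235/6 ≈ -205.83)
X(b) = √b*(-6 + b) (X(b) = (-6 + b)*√b = √b*(-6 + b))
X(f) + (-275 - 566*(-461 - 1*(-354))) = √(-1235/6)*(-6 - 1235/6) + (-275 - 566*(-461 - 1*(-354))) = (I*√7410/6)*(-1271/6) + (-275 - 566*(-461 + 354)) = -1271*I*√7410/36 + (-275 - 566*(-107)) = -1271*I*√7410/36 + (-275 + 60562) = -1271*I*√7410/36 + 60287 = 60287 - 1271*I*√7410/36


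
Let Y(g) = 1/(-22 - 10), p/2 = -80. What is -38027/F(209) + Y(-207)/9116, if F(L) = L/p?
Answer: 161351741421/5542528 ≈ 29112.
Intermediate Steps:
p = -160 (p = 2*(-80) = -160)
Y(g) = -1/32 (Y(g) = 1/(-32) = -1/32)
F(L) = -L/160 (F(L) = L/(-160) = L*(-1/160) = -L/160)
-38027/F(209) + Y(-207)/9116 = -38027/((-1/160*209)) - 1/32/9116 = -38027/(-209/160) - 1/32*1/9116 = -38027*(-160/209) - 1/291712 = 553120/19 - 1/291712 = 161351741421/5542528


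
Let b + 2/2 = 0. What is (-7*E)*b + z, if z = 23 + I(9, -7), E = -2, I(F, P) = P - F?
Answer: -7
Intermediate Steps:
b = -1 (b = -1 + 0 = -1)
z = 7 (z = 23 + (-7 - 1*9) = 23 + (-7 - 9) = 23 - 16 = 7)
(-7*E)*b + z = -7*(-2)*(-1) + 7 = 14*(-1) + 7 = -14 + 7 = -7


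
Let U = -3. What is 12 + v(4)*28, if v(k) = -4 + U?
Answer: -184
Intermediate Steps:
v(k) = -7 (v(k) = -4 - 3 = -7)
12 + v(4)*28 = 12 - 7*28 = 12 - 196 = -184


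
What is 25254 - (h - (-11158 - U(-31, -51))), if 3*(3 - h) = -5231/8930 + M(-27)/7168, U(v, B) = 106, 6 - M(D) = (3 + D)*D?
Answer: 671472612943/48007680 ≈ 13987.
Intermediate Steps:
M(D) = 6 - D*(3 + D) (M(D) = 6 - (3 + D)*D = 6 - D*(3 + D))
h = 154830257/48007680 (h = 3 - (-5231/8930 + (6 - 1*(-27)**2 - 3*(-27))/7168)/3 = 3 - (-5231*1/8930 + (6 - 1*729 + 81)*(1/7168))/3 = 3 - (-5231/8930 + (6 - 729 + 81)*(1/7168))/3 = 3 - (-5231/8930 - 642*1/7168)/3 = 3 - (-5231/8930 - 321/3584)/3 = 3 - 1/3*(-10807217/16002560) = 3 + 10807217/48007680 = 154830257/48007680 ≈ 3.2251)
25254 - (h - (-11158 - U(-31, -51))) = 25254 - (154830257/48007680 - (-11158 - 1*106)) = 25254 - (154830257/48007680 - (-11158 - 106)) = 25254 - (154830257/48007680 - 1*(-11264)) = 25254 - (154830257/48007680 + 11264) = 25254 - 1*540913337777/48007680 = 25254 - 540913337777/48007680 = 671472612943/48007680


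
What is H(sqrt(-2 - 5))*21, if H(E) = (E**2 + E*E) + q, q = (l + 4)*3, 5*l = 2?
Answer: -84/5 ≈ -16.800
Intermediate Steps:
l = 2/5 (l = (1/5)*2 = 2/5 ≈ 0.40000)
q = 66/5 (q = (2/5 + 4)*3 = (22/5)*3 = 66/5 ≈ 13.200)
H(E) = 66/5 + 2*E**2 (H(E) = (E**2 + E*E) + 66/5 = (E**2 + E**2) + 66/5 = 2*E**2 + 66/5 = 66/5 + 2*E**2)
H(sqrt(-2 - 5))*21 = (66/5 + 2*(sqrt(-2 - 5))**2)*21 = (66/5 + 2*(sqrt(-7))**2)*21 = (66/5 + 2*(I*sqrt(7))**2)*21 = (66/5 + 2*(-7))*21 = (66/5 - 14)*21 = -4/5*21 = -84/5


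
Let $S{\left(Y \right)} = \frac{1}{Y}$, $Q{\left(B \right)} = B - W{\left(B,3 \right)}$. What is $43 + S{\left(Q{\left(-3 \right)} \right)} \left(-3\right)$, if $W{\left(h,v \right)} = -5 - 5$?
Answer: $\frac{298}{7} \approx 42.571$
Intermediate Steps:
$W{\left(h,v \right)} = -10$ ($W{\left(h,v \right)} = -5 - 5 = -10$)
$Q{\left(B \right)} = 10 + B$ ($Q{\left(B \right)} = B - -10 = B + 10 = 10 + B$)
$43 + S{\left(Q{\left(-3 \right)} \right)} \left(-3\right) = 43 + \frac{1}{10 - 3} \left(-3\right) = 43 + \frac{1}{7} \left(-3\right) = 43 - \frac{3}{7} = \frac{298}{7}$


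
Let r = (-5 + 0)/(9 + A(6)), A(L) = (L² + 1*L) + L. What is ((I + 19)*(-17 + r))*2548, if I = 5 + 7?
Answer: -76934312/57 ≈ -1.3497e+6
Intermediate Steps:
I = 12
A(L) = L² + 2*L (A(L) = (L² + L) + L = (L + L²) + L = L² + 2*L)
r = -5/57 (r = (-5 + 0)/(9 + 6*(2 + 6)) = -5/(9 + 6*8) = -5/(9 + 48) = -5/57 ≈ -0.087719)
((I + 19)*(-17 + r))*2548 = ((12 + 19)*(-17 - 5/57))*2548 = (31*(-974/57))*2548 = -30194/57*2548 = -76934312/57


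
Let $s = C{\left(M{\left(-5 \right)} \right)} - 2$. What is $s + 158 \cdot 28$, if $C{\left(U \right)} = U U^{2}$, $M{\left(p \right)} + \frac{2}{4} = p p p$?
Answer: $- \frac{15777875}{8} \approx -1.9722 \cdot 10^{6}$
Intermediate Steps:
$M{\left(p \right)} = - \frac{1}{2} + p^{3}$ ($M{\left(p \right)} = - \frac{1}{2} + p p p = - \frac{1}{2} + p^{2} p = - \frac{1}{2} + p^{3}$)
$C{\left(U \right)} = U^{3}$
$s = - \frac{15813267}{8}$ ($s = \left(- \frac{1}{2} + \left(-5\right)^{3}\right)^{3} - 2 = \left(- \frac{1}{2} - 125\right)^{3} - 2 = \left(- \frac{251}{2}\right)^{3} - 2 = - \frac{15813251}{8} - 2 = - \frac{15813267}{8} \approx -1.9767 \cdot 10^{6}$)
$s + 158 \cdot 28 = - \frac{15813267}{8} + 158 \cdot 28 = - \frac{15813267}{8} + 4424 = - \frac{15777875}{8}$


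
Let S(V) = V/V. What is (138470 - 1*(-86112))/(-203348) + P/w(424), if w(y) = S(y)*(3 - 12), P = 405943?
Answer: -41274859201/915066 ≈ -45106.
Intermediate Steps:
S(V) = 1
w(y) = -9 (w(y) = 1*(3 - 12) = 1*(-9) = -9)
(138470 - 1*(-86112))/(-203348) + P/w(424) = (138470 - 1*(-86112))/(-203348) + 405943/(-9) = (138470 + 86112)*(-1/203348) + 405943*(-1/9) = 224582*(-1/203348) - 405943/9 = -112291/101674 - 405943/9 = -41274859201/915066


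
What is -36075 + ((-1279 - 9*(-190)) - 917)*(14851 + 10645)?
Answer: -12427131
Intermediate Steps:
-36075 + ((-1279 - 9*(-190)) - 917)*(14851 + 10645) = -36075 + ((-1279 - 1*(-1710)) - 917)*25496 = -36075 + ((-1279 + 1710) - 917)*25496 = -36075 + (431 - 917)*25496 = -36075 - 486*25496 = -36075 - 12391056 = -12427131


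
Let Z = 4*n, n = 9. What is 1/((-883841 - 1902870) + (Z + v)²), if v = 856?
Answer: -1/1991047 ≈ -5.0225e-7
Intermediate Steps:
Z = 36 (Z = 4*9 = 36)
1/((-883841 - 1902870) + (Z + v)²) = 1/((-883841 - 1902870) + (36 + 856)²) = 1/(-2786711 + 892²) = 1/(-2786711 + 795664) = 1/(-1991047) = -1/1991047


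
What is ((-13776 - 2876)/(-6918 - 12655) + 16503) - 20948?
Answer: -3781971/851 ≈ -4444.1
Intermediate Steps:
((-13776 - 2876)/(-6918 - 12655) + 16503) - 20948 = (-16652/(-19573) + 16503) - 20948 = (-16652*(-1/19573) + 16503) - 20948 = (724/851 + 16503) - 20948 = 14044777/851 - 20948 = -3781971/851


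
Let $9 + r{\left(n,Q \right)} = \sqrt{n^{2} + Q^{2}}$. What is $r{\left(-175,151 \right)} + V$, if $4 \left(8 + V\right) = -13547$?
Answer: $- \frac{13615}{4} + \sqrt{53426} \approx -3172.6$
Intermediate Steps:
$V = - \frac{13579}{4}$ ($V = -8 + \frac{1}{4} \left(-13547\right) = -8 - \frac{13547}{4} = - \frac{13579}{4} \approx -3394.8$)
$r{\left(n,Q \right)} = -9 + \sqrt{Q^{2} + n^{2}}$ ($r{\left(n,Q \right)} = -9 + \sqrt{n^{2} + Q^{2}} = -9 + \sqrt{Q^{2} + n^{2}}$)
$r{\left(-175,151 \right)} + V = \left(-9 + \sqrt{151^{2} + \left(-175\right)^{2}}\right) - \frac{13579}{4} = \left(-9 + \sqrt{22801 + 30625}\right) - \frac{13579}{4} = \left(-9 + \sqrt{53426}\right) - \frac{13579}{4} = - \frac{13615}{4} + \sqrt{53426}$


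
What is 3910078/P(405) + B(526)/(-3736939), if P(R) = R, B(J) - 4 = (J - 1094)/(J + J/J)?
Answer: 7700378005220834/797593575465 ≈ 9654.5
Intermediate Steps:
B(J) = 4 + (-1094 + J)/(1 + J) (B(J) = 4 + (J - 1094)/(J + J/J) = 4 + (-1094 + J)/(J + 1) = 4 + (-1094 + J)/(1 + J))
3910078/P(405) + B(526)/(-3736939) = 3910078/405 + (5*(-218 + 526)/(1 + 526))/(-3736939) = 3910078*(1/405) + (5*308/527)*(-1/3736939) = 3910078/405 + (5*(1/527)*308)*(-1/3736939) = 3910078/405 + (1540/527)*(-1/3736939) = 3910078/405 - 1540/1969366853 = 7700378005220834/797593575465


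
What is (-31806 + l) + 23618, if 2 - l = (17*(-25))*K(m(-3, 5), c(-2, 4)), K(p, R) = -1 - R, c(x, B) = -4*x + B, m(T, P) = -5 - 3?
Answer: -13711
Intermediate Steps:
m(T, P) = -8
c(x, B) = B - 4*x
l = -5523 (l = 2 - 17*(-25)*(-1 - (4 - 4*(-2))) = 2 - (-425)*(-1 - (4 + 8)) = 2 - (-425)*(-1 - 1*12) = 2 - (-425)*(-1 - 12) = 2 - (-425)*(-13) = 2 - 1*5525 = 2 - 5525 = -5523)
(-31806 + l) + 23618 = (-31806 - 5523) + 23618 = -37329 + 23618 = -13711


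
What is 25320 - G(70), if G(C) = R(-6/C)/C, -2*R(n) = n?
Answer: 124067997/4900 ≈ 25320.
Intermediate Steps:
R(n) = -n/2
G(C) = 3/C² (G(C) = (-(-3)/C)/C = (3/C)/C = 3/C²)
25320 - G(70) = 25320 - 3/70² = 25320 - 3/4900 = 124067997/4900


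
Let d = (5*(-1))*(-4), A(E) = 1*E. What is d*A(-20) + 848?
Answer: 448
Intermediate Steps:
A(E) = E
d = 20 (d = -5*(-4) = 20)
d*A(-20) + 848 = 20*(-20) + 848 = -400 + 848 = 448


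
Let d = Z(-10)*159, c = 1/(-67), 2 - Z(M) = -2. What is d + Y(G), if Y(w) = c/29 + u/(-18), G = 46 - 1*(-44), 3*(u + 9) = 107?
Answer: 33287449/52461 ≈ 634.52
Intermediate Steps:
u = 80/3 (u = -9 + (⅓)*107 = -9 + 107/3 = 80/3 ≈ 26.667)
Z(M) = 4 (Z(M) = 2 - 1*(-2) = 2 + 2 = 4)
G = 90 (G = 46 + 44 = 90)
c = -1/67 ≈ -0.014925
Y(w) = -77747/52461 (Y(w) = -1/67/29 + (80/3)/(-18) = -1/67*1/29 + (80/3)*(-1/18) = -1/1943 - 40/27 = -77747/52461)
d = 636 (d = 4*159 = 636)
d + Y(G) = 636 - 77747/52461 = 33287449/52461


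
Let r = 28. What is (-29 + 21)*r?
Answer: -224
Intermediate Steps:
(-29 + 21)*r = (-29 + 21)*28 = -8*28 = -224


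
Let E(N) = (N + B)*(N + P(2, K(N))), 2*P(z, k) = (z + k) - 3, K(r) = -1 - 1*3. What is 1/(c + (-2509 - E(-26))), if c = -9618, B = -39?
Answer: -2/27959 ≈ -7.1533e-5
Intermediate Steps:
K(r) = -4 (K(r) = -1 - 3 = -4)
P(z, k) = -3/2 + k/2 + z/2 (P(z, k) = ((z + k) - 3)/2 = ((k + z) - 3)/2 = (-3 + k + z)/2 = -3/2 + k/2 + z/2)
E(N) = (-39 + N)*(-5/2 + N) (E(N) = (N - 39)*(N + (-3/2 + (1/2)*(-4) + (1/2)*2)) = (-39 + N)*(N + (-3/2 - 2 + 1)) = (-39 + N)*(N - 5/2) = (-39 + N)*(-5/2 + N))
1/(c + (-2509 - E(-26))) = 1/(-9618 + (-2509 - (195/2 + (-26)**2 - 83/2*(-26)))) = 1/(-9618 + (-2509 - (195/2 + 676 + 1079))) = 1/(-9618 + (-2509 - 1*3705/2)) = 1/(-9618 + (-2509 - 3705/2)) = 1/(-9618 - 8723/2) = 1/(-27959/2) = -2/27959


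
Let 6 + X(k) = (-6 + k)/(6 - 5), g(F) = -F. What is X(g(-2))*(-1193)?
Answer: 11930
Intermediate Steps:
X(k) = -12 + k (X(k) = -6 + (-6 + k)/(6 - 5) = -6 + (-6 + k)/1 = -6 + (-6 + k)*1 = -6 + (-6 + k) = -12 + k)
X(g(-2))*(-1193) = (-12 - 1*(-2))*(-1193) = (-12 + 2)*(-1193) = -10*(-1193) = 11930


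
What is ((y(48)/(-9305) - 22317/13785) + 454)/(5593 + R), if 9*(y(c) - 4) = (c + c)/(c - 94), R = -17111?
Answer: -266922393679/6796073290890 ≈ -0.039276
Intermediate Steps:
y(c) = 4 + 2*c/(9*(-94 + c)) (y(c) = 4 + ((c + c)/(c - 94))/9 = 4 + ((2*c)/(-94 + c))/9 = 4 + (2*c/(-94 + c))/9 = 4 + 2*c/(9*(-94 + c)))
((y(48)/(-9305) - 22317/13785) + 454)/(5593 + R) = (((2*(-1692 + 19*48)/(9*(-94 + 48)))/(-9305) - 22317/13785) + 454)/(5593 - 17111) = ((((2/9)*(-1692 + 912)/(-46))*(-1/9305) - 22317*1/13785) + 454)/(-11518) = ((((2/9)*(-1/46)*(-780))*(-1/9305) - 7439/4595) + 454)*(-1/11518) = (((260/69)*(-1/9305) - 7439/4595) + 454)*(-1/11518) = ((-52/128409 - 7439/4595) + 454)*(-1/11518) = (-955473491/590039355 + 454)*(-1/11518) = (266922393679/590039355)*(-1/11518) = -266922393679/6796073290890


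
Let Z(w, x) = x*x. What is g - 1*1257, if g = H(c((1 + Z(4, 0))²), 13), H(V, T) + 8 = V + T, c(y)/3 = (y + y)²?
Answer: -1240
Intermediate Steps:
Z(w, x) = x²
c(y) = 12*y² (c(y) = 3*(y + y)² = 3*(2*y)² = 3*(4*y²) = 12*y²)
H(V, T) = -8 + T + V (H(V, T) = -8 + (V + T) = -8 + (T + V) = -8 + T + V)
g = 17 (g = -8 + 13 + 12*((1 + 0²)²)² = -8 + 13 + 12*((1 + 0)²)² = -8 + 13 + 12*(1²)² = -8 + 13 + 12*1² = -8 + 13 + 12*1 = -8 + 13 + 12 = 17)
g - 1*1257 = 17 - 1*1257 = 17 - 1257 = -1240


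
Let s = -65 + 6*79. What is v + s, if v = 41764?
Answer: 42173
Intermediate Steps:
s = 409 (s = -65 + 474 = 409)
v + s = 41764 + 409 = 42173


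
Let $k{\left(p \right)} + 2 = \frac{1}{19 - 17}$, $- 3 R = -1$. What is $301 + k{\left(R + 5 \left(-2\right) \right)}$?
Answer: $\frac{599}{2} \approx 299.5$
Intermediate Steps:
$R = \frac{1}{3}$ ($R = \left(- \frac{1}{3}\right) \left(-1\right) = \frac{1}{3} \approx 0.33333$)
$k{\left(p \right)} = - \frac{3}{2}$ ($k{\left(p \right)} = -2 + \frac{1}{19 - 17} = -2 + \frac{1}{2} = - \frac{3}{2}$)
$301 + k{\left(R + 5 \left(-2\right) \right)} = 301 - \frac{3}{2} = \frac{599}{2}$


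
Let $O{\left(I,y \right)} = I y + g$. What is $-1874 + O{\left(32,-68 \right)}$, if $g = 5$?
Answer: $-4045$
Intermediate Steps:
$O{\left(I,y \right)} = 5 + I y$ ($O{\left(I,y \right)} = I y + 5 = 5 + I y$)
$-1874 + O{\left(32,-68 \right)} = -1874 + \left(5 + 32 \left(-68\right)\right) = -1874 + \left(5 - 2176\right) = -1874 - 2171 = -4045$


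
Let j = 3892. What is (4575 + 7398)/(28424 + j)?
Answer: 3991/10772 ≈ 0.37050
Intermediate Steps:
(4575 + 7398)/(28424 + j) = (4575 + 7398)/(28424 + 3892) = 11973/32316 = 11973*(1/32316) = 3991/10772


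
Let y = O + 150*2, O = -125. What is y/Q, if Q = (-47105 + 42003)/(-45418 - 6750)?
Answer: 4564700/2551 ≈ 1789.4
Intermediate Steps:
y = 175 (y = -125 + 150*2 = -125 + 300 = 175)
Q = 2551/26084 (Q = -5102/(-52168) = -5102*(-1/52168) = 2551/26084 ≈ 0.097799)
y/Q = 175/(2551/26084) = 175*(26084/2551) = 4564700/2551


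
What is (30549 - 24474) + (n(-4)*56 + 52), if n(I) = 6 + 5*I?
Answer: 5343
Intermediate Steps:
(30549 - 24474) + (n(-4)*56 + 52) = (30549 - 24474) + ((6 + 5*(-4))*56 + 52) = 6075 + ((6 - 20)*56 + 52) = 6075 + (-14*56 + 52) = 6075 + (-784 + 52) = 6075 - 732 = 5343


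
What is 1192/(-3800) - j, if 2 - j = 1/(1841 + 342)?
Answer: -2398642/1036925 ≈ -2.3132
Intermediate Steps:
j = 4365/2183 (j = 2 - 1/(1841 + 342) = 2 - 1/2183 = 4365/2183 ≈ 1.9995)
1192/(-3800) - j = 1192/(-3800) - 1*4365/2183 = 1192*(-1/3800) - 4365/2183 = -149/475 - 4365/2183 = -2398642/1036925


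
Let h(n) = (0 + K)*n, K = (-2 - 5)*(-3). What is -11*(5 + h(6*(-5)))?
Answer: 6875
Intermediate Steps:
K = 21 (K = -7*(-3) = 21)
h(n) = 21*n (h(n) = (0 + 21)*n = 21*n)
-11*(5 + h(6*(-5))) = -11*(5 + 21*(6*(-5))) = -11*(5 + 21*(-30)) = -11*(5 - 630) = -11*(-625) = 6875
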